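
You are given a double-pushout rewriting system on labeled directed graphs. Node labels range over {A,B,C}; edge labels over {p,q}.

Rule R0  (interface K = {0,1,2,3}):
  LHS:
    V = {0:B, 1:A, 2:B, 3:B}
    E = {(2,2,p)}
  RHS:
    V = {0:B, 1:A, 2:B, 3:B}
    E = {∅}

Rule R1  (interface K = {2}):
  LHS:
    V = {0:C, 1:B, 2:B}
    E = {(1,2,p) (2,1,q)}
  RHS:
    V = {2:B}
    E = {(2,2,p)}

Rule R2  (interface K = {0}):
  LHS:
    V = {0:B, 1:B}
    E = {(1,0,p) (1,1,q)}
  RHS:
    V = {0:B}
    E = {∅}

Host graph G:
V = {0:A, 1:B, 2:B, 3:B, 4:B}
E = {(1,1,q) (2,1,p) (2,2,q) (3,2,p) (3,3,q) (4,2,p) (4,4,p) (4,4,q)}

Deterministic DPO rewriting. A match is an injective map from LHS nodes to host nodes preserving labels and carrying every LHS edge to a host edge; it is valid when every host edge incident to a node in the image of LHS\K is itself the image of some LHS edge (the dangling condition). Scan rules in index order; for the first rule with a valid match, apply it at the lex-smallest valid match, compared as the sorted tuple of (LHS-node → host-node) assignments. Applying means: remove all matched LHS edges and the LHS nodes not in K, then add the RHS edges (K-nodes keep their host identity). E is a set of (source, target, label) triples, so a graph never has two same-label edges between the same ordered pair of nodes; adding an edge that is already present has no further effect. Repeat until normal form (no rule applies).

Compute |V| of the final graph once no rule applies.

Answer: 2

Rewrite trace:
initial: |V|=5 |E|=8  E = 1-q->1 2-p->1 2-q->2 3-p->2 3-q->3 4-p->2 4-p->4 4-q->4
step 1: apply R0 at {0↦1, 1↦0, 2↦4, 3↦2}  → |V|=5 |E|=7  E = 1-q->1 2-p->1 2-q->2 3-p->2 3-q->3 4-p->2 4-q->4
step 2: apply R2 at {0↦2, 1↦3}  → |V|=4 |E|=5  E = 1-q->1 2-p->1 2-q->2 4-p->2 4-q->4
step 3: apply R2 at {0↦2, 1↦4}  → |V|=3 |E|=3  E = 1-q->1 2-p->1 2-q->2
step 4: apply R2 at {0↦1, 1↦2}  → |V|=2 |E|=1  E = 1-q->1
normal form: no rule applies after step 4
NF nodes: {0:A, 1:B}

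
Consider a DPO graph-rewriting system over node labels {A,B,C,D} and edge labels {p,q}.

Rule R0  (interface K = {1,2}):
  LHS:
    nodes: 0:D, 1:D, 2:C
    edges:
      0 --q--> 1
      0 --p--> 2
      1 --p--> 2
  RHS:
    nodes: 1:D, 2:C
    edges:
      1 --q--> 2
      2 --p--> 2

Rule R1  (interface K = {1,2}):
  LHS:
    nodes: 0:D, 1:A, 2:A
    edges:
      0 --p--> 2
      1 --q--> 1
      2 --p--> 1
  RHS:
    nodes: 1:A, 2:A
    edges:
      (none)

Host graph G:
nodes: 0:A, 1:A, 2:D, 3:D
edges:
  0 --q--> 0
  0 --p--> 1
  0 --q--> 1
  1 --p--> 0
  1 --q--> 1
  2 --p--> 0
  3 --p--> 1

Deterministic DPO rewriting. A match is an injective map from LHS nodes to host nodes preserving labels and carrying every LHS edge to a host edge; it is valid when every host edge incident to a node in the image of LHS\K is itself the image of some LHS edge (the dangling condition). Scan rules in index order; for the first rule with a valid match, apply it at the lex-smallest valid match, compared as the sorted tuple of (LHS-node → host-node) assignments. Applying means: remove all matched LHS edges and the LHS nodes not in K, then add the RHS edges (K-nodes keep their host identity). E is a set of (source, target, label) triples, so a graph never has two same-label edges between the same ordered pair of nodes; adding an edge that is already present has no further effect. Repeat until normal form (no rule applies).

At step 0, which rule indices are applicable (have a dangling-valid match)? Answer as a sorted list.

Answer: [R1]

Derivation:
R0: no valid match — LHS pattern not found
R1: 2 valid matches — {0↦2, 1↦1, 2↦0}, {0↦3, 1↦0, 2↦1}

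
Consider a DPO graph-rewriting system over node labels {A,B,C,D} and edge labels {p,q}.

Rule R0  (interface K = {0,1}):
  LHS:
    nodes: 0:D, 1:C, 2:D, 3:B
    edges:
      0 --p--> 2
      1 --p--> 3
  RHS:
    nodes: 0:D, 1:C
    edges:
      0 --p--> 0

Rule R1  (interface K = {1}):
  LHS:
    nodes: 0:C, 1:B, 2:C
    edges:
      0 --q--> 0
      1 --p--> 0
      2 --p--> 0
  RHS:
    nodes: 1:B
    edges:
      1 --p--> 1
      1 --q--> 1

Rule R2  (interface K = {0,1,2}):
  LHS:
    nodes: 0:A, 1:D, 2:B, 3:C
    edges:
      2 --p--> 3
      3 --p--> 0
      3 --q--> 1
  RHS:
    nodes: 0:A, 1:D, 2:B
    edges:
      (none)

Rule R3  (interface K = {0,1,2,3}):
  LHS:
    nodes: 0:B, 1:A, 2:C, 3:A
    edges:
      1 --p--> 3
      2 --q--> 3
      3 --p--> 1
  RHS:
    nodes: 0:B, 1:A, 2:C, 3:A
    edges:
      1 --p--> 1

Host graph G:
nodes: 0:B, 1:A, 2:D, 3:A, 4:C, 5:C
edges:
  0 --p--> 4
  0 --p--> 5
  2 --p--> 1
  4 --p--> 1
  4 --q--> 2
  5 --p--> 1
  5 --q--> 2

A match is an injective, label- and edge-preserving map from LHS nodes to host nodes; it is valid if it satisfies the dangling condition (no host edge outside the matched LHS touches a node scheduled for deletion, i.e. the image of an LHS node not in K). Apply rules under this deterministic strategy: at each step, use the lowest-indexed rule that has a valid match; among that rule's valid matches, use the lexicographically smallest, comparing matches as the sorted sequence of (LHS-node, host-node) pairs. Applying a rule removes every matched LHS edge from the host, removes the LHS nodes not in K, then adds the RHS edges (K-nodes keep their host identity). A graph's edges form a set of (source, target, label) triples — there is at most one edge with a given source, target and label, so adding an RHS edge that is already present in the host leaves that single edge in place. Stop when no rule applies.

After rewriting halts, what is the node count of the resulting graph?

initial: |V|=6 |E|=7  E = 0-p->4 0-p->5 2-p->1 4-p->1 4-q->2 5-p->1 5-q->2
step 1: apply R2 at {0↦1, 1↦2, 2↦0, 3↦4}  → |V|=5 |E|=4  E = 0-p->5 2-p->1 5-p->1 5-q->2
step 2: apply R2 at {0↦1, 1↦2, 2↦0, 3↦5}  → |V|=4 |E|=1  E = 2-p->1
normal form: no rule applies after step 2
NF nodes: {0:B, 1:A, 2:D, 3:A}

Answer: 4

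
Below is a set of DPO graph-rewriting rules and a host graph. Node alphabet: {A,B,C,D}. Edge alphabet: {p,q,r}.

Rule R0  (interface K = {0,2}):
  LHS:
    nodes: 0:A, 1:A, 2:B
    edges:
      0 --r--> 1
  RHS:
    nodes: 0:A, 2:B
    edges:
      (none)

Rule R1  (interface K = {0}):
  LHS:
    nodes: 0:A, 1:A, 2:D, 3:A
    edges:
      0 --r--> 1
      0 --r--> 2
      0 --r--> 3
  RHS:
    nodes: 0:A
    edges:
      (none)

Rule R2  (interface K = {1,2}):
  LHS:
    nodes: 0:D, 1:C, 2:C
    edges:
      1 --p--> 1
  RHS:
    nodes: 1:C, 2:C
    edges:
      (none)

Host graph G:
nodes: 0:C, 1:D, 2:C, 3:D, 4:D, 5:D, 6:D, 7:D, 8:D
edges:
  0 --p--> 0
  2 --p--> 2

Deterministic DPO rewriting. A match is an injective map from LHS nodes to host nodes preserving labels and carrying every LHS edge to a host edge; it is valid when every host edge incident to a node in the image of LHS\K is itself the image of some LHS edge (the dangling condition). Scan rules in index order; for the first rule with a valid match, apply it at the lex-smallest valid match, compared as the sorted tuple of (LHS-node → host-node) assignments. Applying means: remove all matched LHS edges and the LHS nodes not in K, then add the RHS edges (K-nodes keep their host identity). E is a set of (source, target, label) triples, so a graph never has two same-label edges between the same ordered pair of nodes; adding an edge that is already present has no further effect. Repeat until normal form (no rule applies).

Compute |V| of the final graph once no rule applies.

start.  V:9 E:2  edges: 0-p->0 2-p->2
1. fire R2 via {0↦1, 1↦0, 2↦2}  →  V:8 E:1  edges: 2-p->2
2. fire R2 via {0↦3, 1↦2, 2↦0}  →  V:7 E:0  edges: ∅
final graph: no rule applies after step 2
NF nodes: {0:C, 2:C, 4:D, 5:D, 6:D, 7:D, 8:D}

Answer: 7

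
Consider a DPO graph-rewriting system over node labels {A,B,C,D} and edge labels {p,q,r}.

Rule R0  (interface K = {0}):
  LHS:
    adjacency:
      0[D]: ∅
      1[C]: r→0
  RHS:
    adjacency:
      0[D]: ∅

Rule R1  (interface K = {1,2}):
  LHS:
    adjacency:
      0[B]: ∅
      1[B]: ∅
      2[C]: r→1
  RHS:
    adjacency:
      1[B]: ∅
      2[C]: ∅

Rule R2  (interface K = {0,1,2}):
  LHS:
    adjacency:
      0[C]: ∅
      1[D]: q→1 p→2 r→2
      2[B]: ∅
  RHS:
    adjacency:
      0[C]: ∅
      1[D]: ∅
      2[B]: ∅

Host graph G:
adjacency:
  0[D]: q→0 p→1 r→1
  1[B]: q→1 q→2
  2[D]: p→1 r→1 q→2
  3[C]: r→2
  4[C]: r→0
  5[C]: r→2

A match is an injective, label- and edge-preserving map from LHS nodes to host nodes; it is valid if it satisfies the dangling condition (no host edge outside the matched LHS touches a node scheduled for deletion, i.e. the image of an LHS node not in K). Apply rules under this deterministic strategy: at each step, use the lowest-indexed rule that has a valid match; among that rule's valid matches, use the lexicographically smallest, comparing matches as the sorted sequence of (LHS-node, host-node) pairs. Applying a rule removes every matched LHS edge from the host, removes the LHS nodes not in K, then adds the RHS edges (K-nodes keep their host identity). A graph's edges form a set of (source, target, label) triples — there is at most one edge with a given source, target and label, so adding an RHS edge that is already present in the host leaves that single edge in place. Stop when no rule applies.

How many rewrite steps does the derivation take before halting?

Answer: 3

Derivation:
[0] host  ⇒  6 nodes, 11 edges  {0-q->0 0-p->1 0-r->1 1-q->1 1-q->2 2-p->1 2-r->1 2-q->2 3-r->2 4-r->0 5-r->2}
[1] R0 @ {0↦0, 1↦4}  ⇒  5 nodes, 10 edges  {0-q->0 0-p->1 0-r->1 1-q->1 1-q->2 2-p->1 2-r->1 2-q->2 3-r->2 5-r->2}
[2] R0 @ {0↦2, 1↦3}  ⇒  4 nodes, 9 edges  {0-q->0 0-p->1 0-r->1 1-q->1 1-q->2 2-p->1 2-r->1 2-q->2 5-r->2}
[3] R0 @ {0↦2, 1↦5}  ⇒  3 nodes, 8 edges  {0-q->0 0-p->1 0-r->1 1-q->1 1-q->2 2-p->1 2-r->1 2-q->2}
normal form: no rule applies after step 3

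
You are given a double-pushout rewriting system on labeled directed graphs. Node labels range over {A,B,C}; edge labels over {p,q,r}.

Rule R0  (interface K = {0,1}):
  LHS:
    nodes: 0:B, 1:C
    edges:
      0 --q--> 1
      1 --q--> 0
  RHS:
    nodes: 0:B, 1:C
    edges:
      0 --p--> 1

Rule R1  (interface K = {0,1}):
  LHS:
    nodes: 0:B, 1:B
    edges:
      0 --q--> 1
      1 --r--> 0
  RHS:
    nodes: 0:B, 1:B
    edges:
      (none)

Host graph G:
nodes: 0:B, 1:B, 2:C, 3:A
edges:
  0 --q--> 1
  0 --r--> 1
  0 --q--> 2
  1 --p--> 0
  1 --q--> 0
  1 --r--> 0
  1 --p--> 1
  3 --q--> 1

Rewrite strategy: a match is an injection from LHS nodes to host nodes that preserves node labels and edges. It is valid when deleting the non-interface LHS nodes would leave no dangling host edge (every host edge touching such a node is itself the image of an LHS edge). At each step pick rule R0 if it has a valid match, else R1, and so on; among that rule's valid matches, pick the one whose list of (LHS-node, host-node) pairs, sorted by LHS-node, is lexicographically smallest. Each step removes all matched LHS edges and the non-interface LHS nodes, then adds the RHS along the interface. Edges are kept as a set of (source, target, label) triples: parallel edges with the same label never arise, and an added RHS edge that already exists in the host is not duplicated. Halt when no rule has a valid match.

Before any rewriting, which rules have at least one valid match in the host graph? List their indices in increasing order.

Answer: [R1]

Derivation:
R0: no valid match — LHS pattern not found
R1: 2 valid matches — {0↦0, 1↦1}, {0↦1, 1↦0}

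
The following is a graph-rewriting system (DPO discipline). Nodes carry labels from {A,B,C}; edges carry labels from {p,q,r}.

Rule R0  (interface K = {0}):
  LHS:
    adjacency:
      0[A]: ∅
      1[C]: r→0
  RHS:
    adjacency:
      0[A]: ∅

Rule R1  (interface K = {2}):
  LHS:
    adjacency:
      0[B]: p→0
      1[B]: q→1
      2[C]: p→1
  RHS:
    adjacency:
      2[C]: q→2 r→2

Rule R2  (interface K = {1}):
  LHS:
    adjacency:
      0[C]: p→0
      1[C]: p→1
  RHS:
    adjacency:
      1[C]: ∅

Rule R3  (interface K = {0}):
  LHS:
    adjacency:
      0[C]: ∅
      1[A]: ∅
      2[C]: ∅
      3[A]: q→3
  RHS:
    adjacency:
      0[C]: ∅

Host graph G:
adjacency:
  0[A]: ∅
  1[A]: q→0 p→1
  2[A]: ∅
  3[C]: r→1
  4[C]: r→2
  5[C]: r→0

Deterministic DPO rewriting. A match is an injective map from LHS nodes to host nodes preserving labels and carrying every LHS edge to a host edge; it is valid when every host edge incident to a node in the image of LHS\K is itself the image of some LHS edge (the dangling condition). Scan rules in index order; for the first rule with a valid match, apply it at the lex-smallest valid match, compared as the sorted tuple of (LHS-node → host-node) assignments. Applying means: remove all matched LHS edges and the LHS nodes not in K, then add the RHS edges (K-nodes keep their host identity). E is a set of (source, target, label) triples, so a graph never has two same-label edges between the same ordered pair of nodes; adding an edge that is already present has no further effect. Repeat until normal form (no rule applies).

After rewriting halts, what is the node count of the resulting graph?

Answer: 3

Rewrite trace:
initial: |V|=6 |E|=5  E = 1-q->0 1-p->1 3-r->1 4-r->2 5-r->0
step 1: apply R0 at {0↦0, 1↦5}  → |V|=5 |E|=4  E = 1-q->0 1-p->1 3-r->1 4-r->2
step 2: apply R0 at {0↦1, 1↦3}  → |V|=4 |E|=3  E = 1-q->0 1-p->1 4-r->2
step 3: apply R0 at {0↦2, 1↦4}  → |V|=3 |E|=2  E = 1-q->0 1-p->1
normal form: no rule applies after step 3
NF nodes: {0:A, 1:A, 2:A}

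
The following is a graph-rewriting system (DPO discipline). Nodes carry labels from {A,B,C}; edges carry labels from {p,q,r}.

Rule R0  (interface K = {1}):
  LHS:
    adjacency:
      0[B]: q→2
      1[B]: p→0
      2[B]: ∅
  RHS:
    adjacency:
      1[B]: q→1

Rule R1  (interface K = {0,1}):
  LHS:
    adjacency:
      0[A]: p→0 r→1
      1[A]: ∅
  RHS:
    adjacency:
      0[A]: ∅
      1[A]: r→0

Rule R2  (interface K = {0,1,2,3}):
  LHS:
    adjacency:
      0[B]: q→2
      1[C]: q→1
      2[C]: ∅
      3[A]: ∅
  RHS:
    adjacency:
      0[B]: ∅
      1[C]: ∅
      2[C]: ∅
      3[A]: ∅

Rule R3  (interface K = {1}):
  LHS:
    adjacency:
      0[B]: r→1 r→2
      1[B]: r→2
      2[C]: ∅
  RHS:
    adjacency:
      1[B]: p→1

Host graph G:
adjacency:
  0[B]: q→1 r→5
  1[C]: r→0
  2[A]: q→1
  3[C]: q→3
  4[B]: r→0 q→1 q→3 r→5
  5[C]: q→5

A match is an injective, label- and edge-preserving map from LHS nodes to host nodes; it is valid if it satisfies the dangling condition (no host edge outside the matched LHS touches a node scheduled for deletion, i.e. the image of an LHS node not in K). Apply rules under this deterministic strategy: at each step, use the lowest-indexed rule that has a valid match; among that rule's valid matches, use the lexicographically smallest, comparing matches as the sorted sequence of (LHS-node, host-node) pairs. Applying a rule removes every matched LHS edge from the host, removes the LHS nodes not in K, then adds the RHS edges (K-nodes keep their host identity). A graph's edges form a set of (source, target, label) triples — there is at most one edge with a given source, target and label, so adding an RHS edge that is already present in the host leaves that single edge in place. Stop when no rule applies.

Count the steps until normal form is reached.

Answer: 2

Steps:
initial: |V|=6 |E|=10  E = 0-q->1 0-r->5 1-r->0 2-q->1 3-q->3 4-r->0 4-q->1 4-q->3 4-r->5 5-q->5
step 1: apply R2 at {0↦0, 1↦3, 2↦1, 3↦2}  → |V|=6 |E|=8  E = 0-r->5 1-r->0 2-q->1 4-r->0 4-q->1 4-q->3 4-r->5 5-q->5
step 2: apply R2 at {0↦4, 1↦5, 2↦1, 3↦2}  → |V|=6 |E|=6  E = 0-r->5 1-r->0 2-q->1 4-r->0 4-q->3 4-r->5
halt: no rule applies after step 2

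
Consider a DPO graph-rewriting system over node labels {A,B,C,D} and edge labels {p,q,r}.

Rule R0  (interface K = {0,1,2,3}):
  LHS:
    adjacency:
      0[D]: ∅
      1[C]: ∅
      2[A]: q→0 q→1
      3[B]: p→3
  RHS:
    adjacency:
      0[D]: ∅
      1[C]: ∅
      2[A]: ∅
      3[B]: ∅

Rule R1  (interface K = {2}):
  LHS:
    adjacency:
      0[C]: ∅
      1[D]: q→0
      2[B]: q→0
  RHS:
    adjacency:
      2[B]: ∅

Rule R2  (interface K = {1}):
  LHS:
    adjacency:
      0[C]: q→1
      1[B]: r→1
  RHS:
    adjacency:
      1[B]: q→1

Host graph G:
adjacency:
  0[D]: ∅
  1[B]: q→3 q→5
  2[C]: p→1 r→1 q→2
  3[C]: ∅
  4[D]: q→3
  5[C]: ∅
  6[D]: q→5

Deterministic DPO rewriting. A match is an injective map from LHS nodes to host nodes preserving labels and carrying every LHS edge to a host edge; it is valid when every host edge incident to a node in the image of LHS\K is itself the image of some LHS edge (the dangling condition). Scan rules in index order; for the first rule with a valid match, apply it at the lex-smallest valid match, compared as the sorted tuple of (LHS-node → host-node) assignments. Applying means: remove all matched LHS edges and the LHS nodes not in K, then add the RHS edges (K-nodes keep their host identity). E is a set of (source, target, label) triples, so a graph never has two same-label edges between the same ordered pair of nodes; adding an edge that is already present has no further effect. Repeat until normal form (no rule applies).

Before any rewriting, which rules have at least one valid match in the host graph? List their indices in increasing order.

Answer: [R1]

Steps:
R0: no valid match — LHS pattern not found
R1: 2 valid matches — {0↦3, 1↦4, 2↦1}, {0↦5, 1↦6, 2↦1}
R2: no valid match — LHS pattern not found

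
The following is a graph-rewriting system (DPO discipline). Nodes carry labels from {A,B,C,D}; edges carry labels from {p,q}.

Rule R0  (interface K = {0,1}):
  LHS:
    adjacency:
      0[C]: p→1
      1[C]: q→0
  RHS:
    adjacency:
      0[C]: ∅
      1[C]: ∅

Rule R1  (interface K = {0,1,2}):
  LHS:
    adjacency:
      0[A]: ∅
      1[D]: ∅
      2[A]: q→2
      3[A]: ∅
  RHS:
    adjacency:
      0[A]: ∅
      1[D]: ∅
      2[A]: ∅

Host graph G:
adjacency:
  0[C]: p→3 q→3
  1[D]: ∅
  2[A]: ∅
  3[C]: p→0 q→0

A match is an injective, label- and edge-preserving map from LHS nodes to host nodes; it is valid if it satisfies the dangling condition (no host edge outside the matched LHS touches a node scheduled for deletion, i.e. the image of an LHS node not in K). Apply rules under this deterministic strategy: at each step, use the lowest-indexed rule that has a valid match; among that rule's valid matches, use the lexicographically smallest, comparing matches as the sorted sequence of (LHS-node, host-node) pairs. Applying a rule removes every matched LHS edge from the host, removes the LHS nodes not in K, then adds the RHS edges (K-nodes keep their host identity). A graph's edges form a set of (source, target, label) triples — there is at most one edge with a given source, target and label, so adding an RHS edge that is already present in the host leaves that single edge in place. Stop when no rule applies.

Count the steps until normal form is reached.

[0] host  ⇒  4 nodes, 4 edges  {0-p->3 0-q->3 3-p->0 3-q->0}
[1] R0 @ {0↦0, 1↦3}  ⇒  4 nodes, 2 edges  {0-q->3 3-p->0}
[2] R0 @ {0↦3, 1↦0}  ⇒  4 nodes, 0 edges  {∅}
final graph: no rule applies after step 2

Answer: 2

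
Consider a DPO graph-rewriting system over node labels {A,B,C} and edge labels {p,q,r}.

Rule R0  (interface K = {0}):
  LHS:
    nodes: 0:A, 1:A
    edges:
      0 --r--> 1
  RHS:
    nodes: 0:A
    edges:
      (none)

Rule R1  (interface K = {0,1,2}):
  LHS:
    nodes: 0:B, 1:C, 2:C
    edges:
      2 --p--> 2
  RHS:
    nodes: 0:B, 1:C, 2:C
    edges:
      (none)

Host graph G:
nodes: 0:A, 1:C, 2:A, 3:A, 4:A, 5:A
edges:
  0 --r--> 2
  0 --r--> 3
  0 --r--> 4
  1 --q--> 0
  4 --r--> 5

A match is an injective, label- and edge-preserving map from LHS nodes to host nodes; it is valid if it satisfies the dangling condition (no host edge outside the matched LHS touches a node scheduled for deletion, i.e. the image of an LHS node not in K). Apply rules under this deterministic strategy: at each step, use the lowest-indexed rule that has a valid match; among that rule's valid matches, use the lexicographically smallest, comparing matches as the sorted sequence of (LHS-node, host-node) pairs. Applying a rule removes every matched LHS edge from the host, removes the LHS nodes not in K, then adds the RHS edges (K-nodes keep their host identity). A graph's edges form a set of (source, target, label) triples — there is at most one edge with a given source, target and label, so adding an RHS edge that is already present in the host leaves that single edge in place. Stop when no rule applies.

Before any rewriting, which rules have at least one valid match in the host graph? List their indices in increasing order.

R0: 3 valid matches — {0↦0, 1↦2}, {0↦0, 1↦3}, {0↦4, 1↦5}
R1: no valid match — LHS pattern not found

Answer: [R0]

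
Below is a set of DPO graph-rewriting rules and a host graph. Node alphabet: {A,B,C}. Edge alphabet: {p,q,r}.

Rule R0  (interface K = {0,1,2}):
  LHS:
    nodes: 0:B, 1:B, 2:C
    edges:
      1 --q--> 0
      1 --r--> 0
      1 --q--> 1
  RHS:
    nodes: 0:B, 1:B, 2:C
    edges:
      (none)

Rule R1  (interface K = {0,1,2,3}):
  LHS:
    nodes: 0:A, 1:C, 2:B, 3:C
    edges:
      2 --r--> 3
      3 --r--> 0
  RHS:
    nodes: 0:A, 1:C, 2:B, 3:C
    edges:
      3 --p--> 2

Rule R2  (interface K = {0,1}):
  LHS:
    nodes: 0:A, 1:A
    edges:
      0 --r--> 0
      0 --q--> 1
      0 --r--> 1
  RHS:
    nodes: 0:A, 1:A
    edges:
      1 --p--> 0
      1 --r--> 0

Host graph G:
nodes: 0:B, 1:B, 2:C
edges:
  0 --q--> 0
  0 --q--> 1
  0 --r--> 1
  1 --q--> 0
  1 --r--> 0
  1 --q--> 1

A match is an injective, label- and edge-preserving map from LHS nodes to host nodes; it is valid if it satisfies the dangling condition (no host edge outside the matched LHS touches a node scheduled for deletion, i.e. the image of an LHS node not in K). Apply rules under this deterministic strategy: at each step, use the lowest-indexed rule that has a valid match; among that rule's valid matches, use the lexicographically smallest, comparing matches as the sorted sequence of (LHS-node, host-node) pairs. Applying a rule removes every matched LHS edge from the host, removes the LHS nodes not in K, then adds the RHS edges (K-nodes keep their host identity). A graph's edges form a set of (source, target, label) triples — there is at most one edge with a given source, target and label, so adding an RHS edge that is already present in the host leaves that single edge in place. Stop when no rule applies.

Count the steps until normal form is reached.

initial: |V|=3 |E|=6  E = 0-q->0 0-q->1 0-r->1 1-q->0 1-r->0 1-q->1
step 1: apply R0 at {0↦0, 1↦1, 2↦2}  → |V|=3 |E|=3  E = 0-q->0 0-q->1 0-r->1
step 2: apply R0 at {0↦1, 1↦0, 2↦2}  → |V|=3 |E|=0  E = ∅
final graph: no rule applies after step 2

Answer: 2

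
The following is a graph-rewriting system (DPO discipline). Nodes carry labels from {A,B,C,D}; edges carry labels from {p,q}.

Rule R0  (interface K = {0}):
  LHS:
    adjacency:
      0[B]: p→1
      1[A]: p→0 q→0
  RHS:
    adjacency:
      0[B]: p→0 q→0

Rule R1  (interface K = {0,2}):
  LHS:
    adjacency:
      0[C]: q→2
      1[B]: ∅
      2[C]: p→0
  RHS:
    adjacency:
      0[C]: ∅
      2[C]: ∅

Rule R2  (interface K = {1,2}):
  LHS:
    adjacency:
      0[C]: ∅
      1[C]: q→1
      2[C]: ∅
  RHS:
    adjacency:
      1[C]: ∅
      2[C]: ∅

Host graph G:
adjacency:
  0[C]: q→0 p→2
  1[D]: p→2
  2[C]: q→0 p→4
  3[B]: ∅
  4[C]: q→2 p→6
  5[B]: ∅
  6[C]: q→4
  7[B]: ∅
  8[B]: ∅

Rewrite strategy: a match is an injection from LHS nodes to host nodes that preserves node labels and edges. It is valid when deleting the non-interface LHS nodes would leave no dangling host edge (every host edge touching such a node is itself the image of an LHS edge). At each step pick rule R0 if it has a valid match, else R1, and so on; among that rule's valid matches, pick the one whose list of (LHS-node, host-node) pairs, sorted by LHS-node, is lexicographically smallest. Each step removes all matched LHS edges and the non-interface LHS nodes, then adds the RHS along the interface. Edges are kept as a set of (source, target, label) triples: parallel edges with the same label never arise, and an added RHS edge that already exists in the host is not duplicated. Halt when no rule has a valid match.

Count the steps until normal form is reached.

start.  V:9 E:8  edges: 0-q->0 0-p->2 1-p->2 2-q->0 2-p->4 4-q->2 4-p->6 6-q->4
1. fire R1 via {0↦2, 1↦3, 2↦0}  →  V:8 E:6  edges: 0-q->0 1-p->2 2-p->4 4-q->2 4-p->6 6-q->4
2. fire R1 via {0↦4, 1↦5, 2↦2}  →  V:7 E:4  edges: 0-q->0 1-p->2 4-p->6 6-q->4
3. fire R1 via {0↦6, 1↦7, 2↦4}  →  V:6 E:2  edges: 0-q->0 1-p->2
4. fire R2 via {0↦4, 1↦0, 2↦2}  →  V:5 E:1  edges: 1-p->2
normal form: no rule applies after step 4

Answer: 4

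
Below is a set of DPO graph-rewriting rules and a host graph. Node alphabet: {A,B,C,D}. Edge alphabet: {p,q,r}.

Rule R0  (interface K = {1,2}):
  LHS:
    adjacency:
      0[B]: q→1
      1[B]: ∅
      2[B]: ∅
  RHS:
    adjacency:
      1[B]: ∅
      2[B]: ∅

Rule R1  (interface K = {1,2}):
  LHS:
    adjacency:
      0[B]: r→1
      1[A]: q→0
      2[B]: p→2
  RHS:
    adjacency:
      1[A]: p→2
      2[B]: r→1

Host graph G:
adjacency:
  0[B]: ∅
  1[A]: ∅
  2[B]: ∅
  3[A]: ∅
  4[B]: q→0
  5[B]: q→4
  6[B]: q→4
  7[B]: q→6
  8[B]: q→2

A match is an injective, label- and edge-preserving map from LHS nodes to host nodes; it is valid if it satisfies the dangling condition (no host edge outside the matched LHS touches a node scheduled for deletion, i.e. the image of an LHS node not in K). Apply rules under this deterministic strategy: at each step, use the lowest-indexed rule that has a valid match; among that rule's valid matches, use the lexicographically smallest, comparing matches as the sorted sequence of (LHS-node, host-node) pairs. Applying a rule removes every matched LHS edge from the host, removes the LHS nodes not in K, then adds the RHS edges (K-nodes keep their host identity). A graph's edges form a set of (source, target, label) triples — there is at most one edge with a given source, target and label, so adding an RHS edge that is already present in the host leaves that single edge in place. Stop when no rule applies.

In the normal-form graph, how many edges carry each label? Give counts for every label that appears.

[0] host  ⇒  9 nodes, 5 edges  {4-q->0 5-q->4 6-q->4 7-q->6 8-q->2}
[1] R0 @ {0↦5, 1↦4, 2↦0}  ⇒  8 nodes, 4 edges  {4-q->0 6-q->4 7-q->6 8-q->2}
[2] R0 @ {0↦7, 1↦6, 2↦0}  ⇒  7 nodes, 3 edges  {4-q->0 6-q->4 8-q->2}
[3] R0 @ {0↦6, 1↦4, 2↦0}  ⇒  6 nodes, 2 edges  {4-q->0 8-q->2}
[4] R0 @ {0↦4, 1↦0, 2↦2}  ⇒  5 nodes, 1 edges  {8-q->2}
[5] R0 @ {0↦8, 1↦2, 2↦0}  ⇒  4 nodes, 0 edges  {∅}
normal form: no rule applies after step 5
NF edges: []

Answer: (no edges)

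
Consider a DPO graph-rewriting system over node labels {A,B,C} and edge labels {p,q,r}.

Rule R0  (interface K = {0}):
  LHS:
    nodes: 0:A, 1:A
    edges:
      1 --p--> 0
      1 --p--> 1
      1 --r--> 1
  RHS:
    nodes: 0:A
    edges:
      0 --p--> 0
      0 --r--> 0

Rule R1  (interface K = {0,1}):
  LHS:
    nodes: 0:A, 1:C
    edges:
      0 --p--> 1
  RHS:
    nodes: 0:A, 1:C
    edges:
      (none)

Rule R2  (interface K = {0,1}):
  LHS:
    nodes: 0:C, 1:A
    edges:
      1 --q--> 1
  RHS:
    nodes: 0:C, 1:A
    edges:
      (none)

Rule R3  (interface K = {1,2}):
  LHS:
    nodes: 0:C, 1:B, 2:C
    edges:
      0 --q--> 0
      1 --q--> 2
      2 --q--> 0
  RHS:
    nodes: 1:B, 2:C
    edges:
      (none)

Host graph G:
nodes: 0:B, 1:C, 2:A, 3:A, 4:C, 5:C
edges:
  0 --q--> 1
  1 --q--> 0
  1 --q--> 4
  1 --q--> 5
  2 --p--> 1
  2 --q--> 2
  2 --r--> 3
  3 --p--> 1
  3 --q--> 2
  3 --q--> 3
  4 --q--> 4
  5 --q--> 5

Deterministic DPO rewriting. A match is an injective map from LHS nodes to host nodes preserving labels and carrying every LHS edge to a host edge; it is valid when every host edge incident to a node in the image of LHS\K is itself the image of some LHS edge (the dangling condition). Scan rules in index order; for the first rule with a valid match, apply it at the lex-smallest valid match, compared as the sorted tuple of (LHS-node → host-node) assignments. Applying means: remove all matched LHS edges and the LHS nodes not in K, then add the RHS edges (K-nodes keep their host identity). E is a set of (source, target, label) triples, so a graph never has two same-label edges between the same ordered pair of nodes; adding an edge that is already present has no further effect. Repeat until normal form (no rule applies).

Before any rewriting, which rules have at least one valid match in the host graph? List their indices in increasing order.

R0: no valid match — LHS pattern not found
R1: 2 valid matches — {0↦2, 1↦1}, {0↦3, 1↦1}
R2: 6 valid matches — {0↦1, 1↦2}, {0↦1, 1↦3}, {0↦4, 1↦2} (+3 more)
R3: 2 valid matches — {0↦4, 1↦0, 2↦1}, {0↦5, 1↦0, 2↦1}

Answer: [R1,R2,R3]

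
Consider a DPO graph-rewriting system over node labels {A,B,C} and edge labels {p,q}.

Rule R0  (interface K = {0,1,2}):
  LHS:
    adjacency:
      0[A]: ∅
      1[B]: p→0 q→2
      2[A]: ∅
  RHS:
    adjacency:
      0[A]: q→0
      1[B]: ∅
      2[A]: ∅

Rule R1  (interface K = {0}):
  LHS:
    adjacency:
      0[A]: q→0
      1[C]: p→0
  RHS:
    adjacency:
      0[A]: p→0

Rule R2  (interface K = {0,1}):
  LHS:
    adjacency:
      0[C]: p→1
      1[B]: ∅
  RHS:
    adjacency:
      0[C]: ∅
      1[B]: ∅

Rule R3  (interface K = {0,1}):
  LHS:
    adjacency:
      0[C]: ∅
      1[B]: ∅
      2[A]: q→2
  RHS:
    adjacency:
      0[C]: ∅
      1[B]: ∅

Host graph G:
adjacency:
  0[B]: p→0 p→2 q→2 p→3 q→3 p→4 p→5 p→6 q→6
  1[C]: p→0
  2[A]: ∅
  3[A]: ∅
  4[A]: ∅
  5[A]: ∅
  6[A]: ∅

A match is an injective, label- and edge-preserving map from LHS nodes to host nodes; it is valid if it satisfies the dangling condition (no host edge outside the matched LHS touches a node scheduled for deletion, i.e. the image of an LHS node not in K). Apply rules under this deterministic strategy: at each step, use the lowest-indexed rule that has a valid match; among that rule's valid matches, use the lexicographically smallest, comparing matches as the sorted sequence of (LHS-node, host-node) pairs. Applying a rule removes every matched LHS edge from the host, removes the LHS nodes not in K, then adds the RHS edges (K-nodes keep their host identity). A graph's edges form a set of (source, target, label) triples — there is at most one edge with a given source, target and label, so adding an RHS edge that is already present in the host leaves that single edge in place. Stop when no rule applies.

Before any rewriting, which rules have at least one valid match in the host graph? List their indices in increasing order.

Answer: [R0,R2]

Derivation:
R0: 12 valid matches — {0↦2, 1↦0, 2↦3}, {0↦2, 1↦0, 2↦6}, {0↦3, 1↦0, 2↦2} (+9 more)
R1: no valid match — LHS pattern not found
R2: 1 valid match — {0↦1, 1↦0}
R3: no valid match — LHS pattern not found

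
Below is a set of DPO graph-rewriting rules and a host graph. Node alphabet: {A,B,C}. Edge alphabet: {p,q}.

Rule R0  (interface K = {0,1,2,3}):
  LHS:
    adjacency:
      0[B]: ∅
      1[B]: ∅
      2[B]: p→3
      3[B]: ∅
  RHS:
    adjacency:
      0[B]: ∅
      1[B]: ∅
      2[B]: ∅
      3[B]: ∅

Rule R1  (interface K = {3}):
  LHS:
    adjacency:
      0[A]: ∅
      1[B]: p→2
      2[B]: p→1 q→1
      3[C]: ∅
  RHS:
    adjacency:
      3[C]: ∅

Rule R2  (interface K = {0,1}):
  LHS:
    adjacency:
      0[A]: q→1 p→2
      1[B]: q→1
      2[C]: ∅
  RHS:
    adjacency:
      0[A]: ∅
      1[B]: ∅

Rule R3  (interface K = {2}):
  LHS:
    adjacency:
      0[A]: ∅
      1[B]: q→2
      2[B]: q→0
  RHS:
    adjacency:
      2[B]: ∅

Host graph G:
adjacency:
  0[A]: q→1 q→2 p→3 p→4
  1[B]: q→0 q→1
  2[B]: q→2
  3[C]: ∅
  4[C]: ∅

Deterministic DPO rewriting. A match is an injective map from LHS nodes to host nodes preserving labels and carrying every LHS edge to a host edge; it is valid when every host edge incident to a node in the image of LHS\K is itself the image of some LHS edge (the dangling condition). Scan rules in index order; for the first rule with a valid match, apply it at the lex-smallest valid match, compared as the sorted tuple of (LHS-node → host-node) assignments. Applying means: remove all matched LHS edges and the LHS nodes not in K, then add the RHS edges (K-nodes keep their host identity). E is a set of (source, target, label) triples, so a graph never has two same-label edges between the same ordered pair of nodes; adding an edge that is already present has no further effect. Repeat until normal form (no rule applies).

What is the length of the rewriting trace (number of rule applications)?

Answer: 2

Rewrite trace:
initial: |V|=5 |E|=7  E = 0-q->1 0-q->2 0-p->3 0-p->4 1-q->0 1-q->1 2-q->2
step 1: apply R2 at {0↦0, 1↦1, 2↦3}  → |V|=4 |E|=4  E = 0-q->2 0-p->4 1-q->0 2-q->2
step 2: apply R2 at {0↦0, 1↦2, 2↦4}  → |V|=3 |E|=1  E = 1-q->0
final graph: no rule applies after step 2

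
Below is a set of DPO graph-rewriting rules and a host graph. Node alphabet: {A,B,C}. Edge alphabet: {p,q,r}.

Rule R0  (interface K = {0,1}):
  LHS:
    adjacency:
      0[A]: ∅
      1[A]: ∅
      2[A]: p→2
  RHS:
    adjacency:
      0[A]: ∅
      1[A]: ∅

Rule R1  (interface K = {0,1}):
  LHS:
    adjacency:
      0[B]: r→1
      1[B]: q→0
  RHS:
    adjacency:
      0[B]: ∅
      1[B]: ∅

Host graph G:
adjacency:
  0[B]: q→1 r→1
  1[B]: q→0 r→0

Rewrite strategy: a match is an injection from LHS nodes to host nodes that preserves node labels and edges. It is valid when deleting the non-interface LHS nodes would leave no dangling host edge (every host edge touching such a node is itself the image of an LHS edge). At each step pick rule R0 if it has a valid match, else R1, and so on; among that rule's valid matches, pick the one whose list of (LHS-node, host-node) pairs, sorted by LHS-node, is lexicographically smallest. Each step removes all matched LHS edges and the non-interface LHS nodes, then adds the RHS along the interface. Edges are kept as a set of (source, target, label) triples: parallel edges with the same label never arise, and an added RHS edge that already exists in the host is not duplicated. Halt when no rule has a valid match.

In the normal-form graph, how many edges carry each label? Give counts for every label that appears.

[0] host  ⇒  2 nodes, 4 edges  {0-q->1 0-r->1 1-q->0 1-r->0}
[1] R1 @ {0↦0, 1↦1}  ⇒  2 nodes, 2 edges  {0-q->1 1-r->0}
[2] R1 @ {0↦1, 1↦0}  ⇒  2 nodes, 0 edges  {∅}
final graph: no rule applies after step 2
NF edges: []

Answer: (no edges)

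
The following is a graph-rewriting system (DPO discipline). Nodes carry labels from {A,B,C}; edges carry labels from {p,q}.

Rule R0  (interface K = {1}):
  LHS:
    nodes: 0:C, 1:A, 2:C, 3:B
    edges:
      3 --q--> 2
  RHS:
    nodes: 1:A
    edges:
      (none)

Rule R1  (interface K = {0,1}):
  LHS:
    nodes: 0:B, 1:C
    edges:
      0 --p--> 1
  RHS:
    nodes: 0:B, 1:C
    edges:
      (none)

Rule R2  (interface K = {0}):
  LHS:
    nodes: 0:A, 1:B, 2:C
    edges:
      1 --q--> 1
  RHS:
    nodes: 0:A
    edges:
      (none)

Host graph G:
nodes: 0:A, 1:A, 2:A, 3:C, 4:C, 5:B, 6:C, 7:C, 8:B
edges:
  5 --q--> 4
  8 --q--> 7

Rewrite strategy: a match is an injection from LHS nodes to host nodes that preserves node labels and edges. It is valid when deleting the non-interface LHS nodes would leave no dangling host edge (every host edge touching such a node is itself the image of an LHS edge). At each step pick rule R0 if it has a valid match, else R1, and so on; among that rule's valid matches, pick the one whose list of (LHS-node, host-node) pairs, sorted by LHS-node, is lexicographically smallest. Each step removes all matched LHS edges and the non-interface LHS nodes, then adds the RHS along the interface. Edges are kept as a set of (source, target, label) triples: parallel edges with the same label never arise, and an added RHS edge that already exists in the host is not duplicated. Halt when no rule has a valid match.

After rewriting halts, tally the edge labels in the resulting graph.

Answer: (no edges)

Derivation:
initial: |V|=9 |E|=2  E = 5-q->4 8-q->7
step 1: apply R0 at {0↦3, 1↦0, 2↦4, 3↦5}  → |V|=6 |E|=1  E = 8-q->7
step 2: apply R0 at {0↦6, 1↦0, 2↦7, 3↦8}  → |V|=3 |E|=0  E = ∅
halt: no rule applies after step 2
NF edges: []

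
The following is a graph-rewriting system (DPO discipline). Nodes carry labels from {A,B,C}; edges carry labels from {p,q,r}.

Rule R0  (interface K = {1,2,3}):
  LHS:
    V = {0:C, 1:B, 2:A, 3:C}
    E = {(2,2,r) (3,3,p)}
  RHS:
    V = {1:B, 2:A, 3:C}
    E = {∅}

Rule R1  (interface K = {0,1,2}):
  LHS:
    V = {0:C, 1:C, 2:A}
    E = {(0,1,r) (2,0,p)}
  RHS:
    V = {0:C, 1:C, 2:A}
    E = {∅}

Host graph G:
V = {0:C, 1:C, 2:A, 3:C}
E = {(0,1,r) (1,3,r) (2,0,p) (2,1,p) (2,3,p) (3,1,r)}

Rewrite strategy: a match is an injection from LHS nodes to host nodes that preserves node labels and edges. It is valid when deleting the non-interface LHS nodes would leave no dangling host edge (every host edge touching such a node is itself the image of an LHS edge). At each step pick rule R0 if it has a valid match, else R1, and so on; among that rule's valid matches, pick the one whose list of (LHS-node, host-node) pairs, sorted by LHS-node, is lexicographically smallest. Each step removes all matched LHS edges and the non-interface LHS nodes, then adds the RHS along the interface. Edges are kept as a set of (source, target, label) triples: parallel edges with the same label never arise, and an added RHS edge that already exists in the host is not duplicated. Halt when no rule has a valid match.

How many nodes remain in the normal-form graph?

[0] host  ⇒  4 nodes, 6 edges  {0-r->1 1-r->3 2-p->0 2-p->1 2-p->3 3-r->1}
[1] R1 @ {0↦0, 1↦1, 2↦2}  ⇒  4 nodes, 4 edges  {1-r->3 2-p->1 2-p->3 3-r->1}
[2] R1 @ {0↦1, 1↦3, 2↦2}  ⇒  4 nodes, 2 edges  {2-p->3 3-r->1}
[3] R1 @ {0↦3, 1↦1, 2↦2}  ⇒  4 nodes, 0 edges  {∅}
halt: no rule applies after step 3
NF nodes: {0:C, 1:C, 2:A, 3:C}

Answer: 4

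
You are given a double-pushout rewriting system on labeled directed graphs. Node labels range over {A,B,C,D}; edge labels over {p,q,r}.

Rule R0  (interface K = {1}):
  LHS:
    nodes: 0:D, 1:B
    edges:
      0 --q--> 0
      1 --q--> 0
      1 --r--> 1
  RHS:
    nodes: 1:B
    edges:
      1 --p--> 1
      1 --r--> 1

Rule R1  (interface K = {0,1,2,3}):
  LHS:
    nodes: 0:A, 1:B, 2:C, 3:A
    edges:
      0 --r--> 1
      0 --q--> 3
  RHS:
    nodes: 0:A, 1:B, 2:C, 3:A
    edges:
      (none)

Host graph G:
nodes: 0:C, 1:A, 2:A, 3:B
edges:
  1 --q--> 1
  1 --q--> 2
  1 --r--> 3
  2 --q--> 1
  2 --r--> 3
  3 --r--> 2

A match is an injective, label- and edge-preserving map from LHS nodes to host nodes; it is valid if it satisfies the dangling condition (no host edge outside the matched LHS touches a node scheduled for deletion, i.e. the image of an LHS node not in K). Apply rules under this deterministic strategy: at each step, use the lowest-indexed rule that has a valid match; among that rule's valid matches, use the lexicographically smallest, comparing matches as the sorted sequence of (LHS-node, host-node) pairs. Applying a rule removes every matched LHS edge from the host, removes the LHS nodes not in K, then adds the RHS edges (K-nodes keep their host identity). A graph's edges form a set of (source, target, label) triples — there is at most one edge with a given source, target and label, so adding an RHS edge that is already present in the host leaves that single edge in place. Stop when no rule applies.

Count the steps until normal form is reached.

Answer: 2

Derivation:
initial: |V|=4 |E|=6  E = 1-q->1 1-q->2 1-r->3 2-q->1 2-r->3 3-r->2
step 1: apply R1 at {0↦1, 1↦3, 2↦0, 3↦2}  → |V|=4 |E|=4  E = 1-q->1 2-q->1 2-r->3 3-r->2
step 2: apply R1 at {0↦2, 1↦3, 2↦0, 3↦1}  → |V|=4 |E|=2  E = 1-q->1 3-r->2
normal form: no rule applies after step 2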